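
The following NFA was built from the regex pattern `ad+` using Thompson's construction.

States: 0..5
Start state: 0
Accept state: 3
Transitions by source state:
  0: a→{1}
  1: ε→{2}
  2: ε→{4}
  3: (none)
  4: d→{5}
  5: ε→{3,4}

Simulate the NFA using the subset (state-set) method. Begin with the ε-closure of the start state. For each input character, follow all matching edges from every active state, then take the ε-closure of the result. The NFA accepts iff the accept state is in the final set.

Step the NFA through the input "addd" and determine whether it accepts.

Answer: ACCEPT

Steps:
S₀ = ε-closure({0}) = {0}
'a' @ 1: {1,2,4}
'd' @ 2: {3,4,5}  [accepting]
'd' @ 3: {3,4,5}  [accepting]
'd' @ 4: {3,4,5}  [accepting]
after full input: {3,4,5}  (accept=3 in)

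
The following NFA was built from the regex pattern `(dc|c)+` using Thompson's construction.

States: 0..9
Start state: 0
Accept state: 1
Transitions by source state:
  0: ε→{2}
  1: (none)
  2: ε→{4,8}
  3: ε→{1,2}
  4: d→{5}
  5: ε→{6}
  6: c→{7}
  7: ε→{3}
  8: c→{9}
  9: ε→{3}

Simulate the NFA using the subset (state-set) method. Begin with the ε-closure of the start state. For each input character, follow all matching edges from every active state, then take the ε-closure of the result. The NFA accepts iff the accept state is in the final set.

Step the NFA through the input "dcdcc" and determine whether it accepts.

Answer: ACCEPT

Steps:
initial (ε-close {0}): {0,2,4,8}
'd' @ 1: {5,6}
'c' @ 2: {1,2,3,4,7,8}  [accepting]
'd' @ 3: {5,6}
'c' @ 4: {1,2,3,4,7,8}  [accepting]
'c' @ 5: {1,2,3,4,8,9}  [accepting]
final: {1,2,3,4,8,9}; accept 1 in set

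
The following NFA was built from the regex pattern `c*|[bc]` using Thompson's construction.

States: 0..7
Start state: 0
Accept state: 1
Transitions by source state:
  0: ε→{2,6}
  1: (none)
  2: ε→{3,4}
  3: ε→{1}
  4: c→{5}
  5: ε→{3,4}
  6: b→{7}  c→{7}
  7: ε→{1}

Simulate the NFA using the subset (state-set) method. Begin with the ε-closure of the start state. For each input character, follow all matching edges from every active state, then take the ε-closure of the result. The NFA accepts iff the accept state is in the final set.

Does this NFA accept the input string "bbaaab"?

Answer: REJECT

Trace:
initial (ε-close {0}): {0,1,2,3,4,6}
'b' @ 1: {1,7}  [accepting]
'b' @ 2: {}  — no active states
rest 'aaab' ignored (set empty)
final: {}; accept 1 not in set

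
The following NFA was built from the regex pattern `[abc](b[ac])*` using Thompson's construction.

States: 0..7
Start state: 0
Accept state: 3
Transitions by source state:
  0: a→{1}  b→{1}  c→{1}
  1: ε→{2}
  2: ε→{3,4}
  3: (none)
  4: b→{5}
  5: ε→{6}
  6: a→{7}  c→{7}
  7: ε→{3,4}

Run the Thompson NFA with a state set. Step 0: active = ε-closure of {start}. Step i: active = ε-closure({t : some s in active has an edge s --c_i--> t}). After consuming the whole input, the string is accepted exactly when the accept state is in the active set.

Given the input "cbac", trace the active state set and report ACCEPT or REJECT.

initial (ε-close {0}): {0}
'c' @ 1: {1,2,3,4}  ✓accept
'b' @ 2: {5,6}
'a' @ 3: {3,4,7}  ✓accept
'c' @ 4: {}  — dead — no transitions
final: {}; accept 3 not in set

Answer: REJECT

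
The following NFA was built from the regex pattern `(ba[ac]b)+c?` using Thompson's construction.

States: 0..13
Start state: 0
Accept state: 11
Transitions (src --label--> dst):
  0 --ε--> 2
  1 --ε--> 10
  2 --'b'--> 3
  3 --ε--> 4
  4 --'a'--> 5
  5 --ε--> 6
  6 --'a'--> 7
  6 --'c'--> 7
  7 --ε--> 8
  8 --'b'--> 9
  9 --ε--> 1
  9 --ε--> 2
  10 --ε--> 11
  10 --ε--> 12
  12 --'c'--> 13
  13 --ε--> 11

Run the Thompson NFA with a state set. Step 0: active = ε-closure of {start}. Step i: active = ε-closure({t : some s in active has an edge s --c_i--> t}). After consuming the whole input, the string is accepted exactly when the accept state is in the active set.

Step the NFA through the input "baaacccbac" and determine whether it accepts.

start: ε-closure({0}) = {0,2}
'b' @ 1: {3,4}
'a' @ 2: {5,6}
'a' @ 3: {7,8}
'a' @ 4: {}  — state set empty
rest 'cccbac' ignored (set empty)
final: {}; accept 11 not in set

Answer: REJECT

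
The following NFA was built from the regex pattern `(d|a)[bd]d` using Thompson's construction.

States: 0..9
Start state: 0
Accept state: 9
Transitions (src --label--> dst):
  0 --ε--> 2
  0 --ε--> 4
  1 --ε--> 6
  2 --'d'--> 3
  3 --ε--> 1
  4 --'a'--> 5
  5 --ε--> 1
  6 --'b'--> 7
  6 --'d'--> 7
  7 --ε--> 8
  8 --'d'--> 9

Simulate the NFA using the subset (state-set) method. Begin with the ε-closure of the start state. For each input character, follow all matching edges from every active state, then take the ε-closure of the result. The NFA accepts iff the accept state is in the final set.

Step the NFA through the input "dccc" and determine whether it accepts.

Answer: REJECT

Trace:
start: ε-closure({0}) = {0,2,4}
'd' @ 1: {1,3,6}
'c' @ 2: {}  — dead — no transitions
rest 'cc' ignored (set empty)
after full input: {}  (accept=9 not in)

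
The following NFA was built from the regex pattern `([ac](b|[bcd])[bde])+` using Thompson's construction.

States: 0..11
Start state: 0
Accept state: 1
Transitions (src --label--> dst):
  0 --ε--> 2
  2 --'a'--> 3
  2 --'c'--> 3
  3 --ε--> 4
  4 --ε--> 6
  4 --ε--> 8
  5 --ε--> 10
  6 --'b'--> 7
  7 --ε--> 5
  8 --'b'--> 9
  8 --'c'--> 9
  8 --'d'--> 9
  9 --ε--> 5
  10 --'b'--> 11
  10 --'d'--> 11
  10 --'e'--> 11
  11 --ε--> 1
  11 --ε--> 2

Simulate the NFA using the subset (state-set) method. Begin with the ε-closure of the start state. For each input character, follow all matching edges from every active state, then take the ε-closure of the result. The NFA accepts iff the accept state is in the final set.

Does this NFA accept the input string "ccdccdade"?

Answer: ACCEPT

Steps:
S₀ = ε-closure({0}) = {0,2}
'c' @ 1: {3,4,6,8}
'c' @ 2: {5,9,10}
'd' @ 3: {1,2,11}  [accepting]
'c' @ 4: {3,4,6,8}
'c' @ 5: {5,9,10}
'd' @ 6: {1,2,11}  [accepting]
'a' @ 7: {3,4,6,8}
'd' @ 8: {5,9,10}
'e' @ 9: {1,2,11}  [accepting]
final: {1,2,11}; accept 1 in set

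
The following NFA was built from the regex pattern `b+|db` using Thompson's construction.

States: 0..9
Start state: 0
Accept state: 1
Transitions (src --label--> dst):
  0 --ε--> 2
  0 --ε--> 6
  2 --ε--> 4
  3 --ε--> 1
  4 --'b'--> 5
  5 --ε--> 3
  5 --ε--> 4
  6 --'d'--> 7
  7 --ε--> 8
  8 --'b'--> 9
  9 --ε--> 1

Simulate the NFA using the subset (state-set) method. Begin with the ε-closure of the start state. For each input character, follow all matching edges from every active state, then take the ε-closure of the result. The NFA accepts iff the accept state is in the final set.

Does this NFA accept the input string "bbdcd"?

S₀ = ε-closure({0}) = {0,2,4,6}
'b' @ 1: {1,3,4,5}  [accepting]
'b' @ 2: {1,3,4,5}  [accepting]
'd' @ 3: {}  — no active states
rest 'cd' ignored (set empty)
after full input: {}  (accept=1 not in)

Answer: REJECT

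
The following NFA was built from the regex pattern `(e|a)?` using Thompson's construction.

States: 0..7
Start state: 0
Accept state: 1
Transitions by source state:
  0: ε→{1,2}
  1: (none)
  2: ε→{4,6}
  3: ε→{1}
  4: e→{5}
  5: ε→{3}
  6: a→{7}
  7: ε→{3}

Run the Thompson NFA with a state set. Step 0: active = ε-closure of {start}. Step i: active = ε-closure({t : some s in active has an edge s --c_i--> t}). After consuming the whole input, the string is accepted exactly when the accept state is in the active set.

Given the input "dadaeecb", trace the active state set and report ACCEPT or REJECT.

initial (ε-close {0}): {0,1,2,4,6}
'd' @ 1: {}  — dead — no transitions
rest 'adaeecb' ignored (set empty)
after full input: {}  (accept=1 not in)

Answer: REJECT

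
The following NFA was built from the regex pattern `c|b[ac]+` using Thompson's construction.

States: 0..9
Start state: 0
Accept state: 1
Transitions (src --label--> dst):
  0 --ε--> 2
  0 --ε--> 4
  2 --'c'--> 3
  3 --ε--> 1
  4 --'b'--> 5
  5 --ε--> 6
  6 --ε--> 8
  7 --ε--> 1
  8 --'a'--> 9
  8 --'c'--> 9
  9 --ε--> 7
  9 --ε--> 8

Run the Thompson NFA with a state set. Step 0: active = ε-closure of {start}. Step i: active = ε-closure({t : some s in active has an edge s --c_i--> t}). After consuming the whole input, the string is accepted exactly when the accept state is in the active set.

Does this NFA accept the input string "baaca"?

initial (ε-close {0}): {0,2,4}
'b' @ 1: {5,6,8}
'a' @ 2: {1,7,8,9}  ✓accept
'a' @ 3: {1,7,8,9}  ✓accept
'c' @ 4: {1,7,8,9}  ✓accept
'a' @ 5: {1,7,8,9}  ✓accept
final: {1,7,8,9}; accept 1 in set

Answer: ACCEPT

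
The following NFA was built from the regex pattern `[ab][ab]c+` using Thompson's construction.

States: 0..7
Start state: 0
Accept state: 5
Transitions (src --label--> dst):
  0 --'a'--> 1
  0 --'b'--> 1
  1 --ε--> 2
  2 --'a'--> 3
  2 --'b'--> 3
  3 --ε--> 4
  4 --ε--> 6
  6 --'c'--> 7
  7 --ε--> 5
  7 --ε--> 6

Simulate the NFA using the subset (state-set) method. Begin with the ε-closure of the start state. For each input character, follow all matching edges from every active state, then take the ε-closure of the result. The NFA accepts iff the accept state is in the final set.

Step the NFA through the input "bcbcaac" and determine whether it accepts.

Answer: REJECT

Derivation:
start: ε-closure({0}) = {0}
'b' @ 1: {1,2}
'c' @ 2: {}  — state set empty
rest 'bcaac' ignored (set empty)
end set {} — state 5 not in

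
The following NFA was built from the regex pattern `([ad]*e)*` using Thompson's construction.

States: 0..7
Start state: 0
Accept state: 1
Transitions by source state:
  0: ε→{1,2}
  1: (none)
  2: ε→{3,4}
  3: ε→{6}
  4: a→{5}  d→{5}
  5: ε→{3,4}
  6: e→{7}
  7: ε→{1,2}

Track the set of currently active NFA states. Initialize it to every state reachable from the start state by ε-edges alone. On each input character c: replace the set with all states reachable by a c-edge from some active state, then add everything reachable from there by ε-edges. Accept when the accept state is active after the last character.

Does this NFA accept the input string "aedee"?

Answer: ACCEPT

Steps:
initial (ε-close {0}): {0,1,2,3,4,6}
'a' @ 1: {3,4,5,6}
'e' @ 2: {1,2,3,4,6,7}  [accepting]
'd' @ 3: {3,4,5,6}
'e' @ 4: {1,2,3,4,6,7}  [accepting]
'e' @ 5: {1,2,3,4,6,7}  [accepting]
final: {1,2,3,4,6,7}; accept 1 in set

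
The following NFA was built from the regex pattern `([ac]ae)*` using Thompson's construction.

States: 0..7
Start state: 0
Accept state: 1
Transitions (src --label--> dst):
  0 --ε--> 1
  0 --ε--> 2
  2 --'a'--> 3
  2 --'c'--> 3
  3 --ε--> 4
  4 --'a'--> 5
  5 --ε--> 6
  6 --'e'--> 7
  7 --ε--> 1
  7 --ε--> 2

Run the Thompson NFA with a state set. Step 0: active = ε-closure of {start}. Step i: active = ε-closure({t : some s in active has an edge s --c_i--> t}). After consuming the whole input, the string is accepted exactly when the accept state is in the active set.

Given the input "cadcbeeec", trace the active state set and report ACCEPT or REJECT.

S₀ = ε-closure({0}) = {0,1,2}
'c' @ 1: {3,4}
'a' @ 2: {5,6}
'd' @ 3: {}  — no active states
rest 'cbeeec' ignored (set empty)
after full input: {}  (accept=1 not in)

Answer: REJECT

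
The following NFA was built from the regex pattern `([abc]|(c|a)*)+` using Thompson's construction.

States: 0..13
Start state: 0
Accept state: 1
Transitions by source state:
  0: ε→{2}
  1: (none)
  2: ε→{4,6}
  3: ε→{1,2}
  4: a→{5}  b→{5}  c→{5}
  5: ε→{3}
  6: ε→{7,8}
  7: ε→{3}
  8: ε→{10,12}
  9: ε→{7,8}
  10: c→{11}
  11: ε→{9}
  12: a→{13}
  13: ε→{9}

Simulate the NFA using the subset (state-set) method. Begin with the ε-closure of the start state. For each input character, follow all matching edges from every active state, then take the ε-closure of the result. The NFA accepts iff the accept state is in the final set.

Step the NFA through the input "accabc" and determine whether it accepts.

Answer: ACCEPT

Trace:
start: ε-closure({0}) = {0,1,2,3,4,6,7,8,10,12}
'a' @ 1: {1,2,3,4,5,6,7,8,9,10,12,13}  ✓accept
'c' @ 2: {1,2,3,4,5,6,7,8,9,10,11,12}  ✓accept
'c' @ 3: {1,2,3,4,5,6,7,8,9,10,11,12}  ✓accept
'a' @ 4: {1,2,3,4,5,6,7,8,9,10,12,13}  ✓accept
'b' @ 5: {1,2,3,4,5,6,7,8,10,12}  ✓accept
'c' @ 6: {1,2,3,4,5,6,7,8,9,10,11,12}  ✓accept
final: {1,2,3,4,5,6,7,8,9,10,11,12}; accept 1 in set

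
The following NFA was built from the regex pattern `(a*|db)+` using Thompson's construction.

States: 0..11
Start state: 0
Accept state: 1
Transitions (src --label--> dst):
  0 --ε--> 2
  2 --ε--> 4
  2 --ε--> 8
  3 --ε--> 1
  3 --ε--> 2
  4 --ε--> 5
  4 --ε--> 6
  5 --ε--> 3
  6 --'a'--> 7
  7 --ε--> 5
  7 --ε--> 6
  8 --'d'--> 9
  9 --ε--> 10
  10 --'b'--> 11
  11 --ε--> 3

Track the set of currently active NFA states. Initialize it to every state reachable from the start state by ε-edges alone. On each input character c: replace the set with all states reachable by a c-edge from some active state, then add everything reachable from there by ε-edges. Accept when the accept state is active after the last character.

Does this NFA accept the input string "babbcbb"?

Answer: REJECT

Trace:
initial (ε-close {0}): {0,1,2,3,4,5,6,8}
'b' @ 1: {}  — state set empty
rest 'abbcbb' ignored (set empty)
end set {} — state 1 not in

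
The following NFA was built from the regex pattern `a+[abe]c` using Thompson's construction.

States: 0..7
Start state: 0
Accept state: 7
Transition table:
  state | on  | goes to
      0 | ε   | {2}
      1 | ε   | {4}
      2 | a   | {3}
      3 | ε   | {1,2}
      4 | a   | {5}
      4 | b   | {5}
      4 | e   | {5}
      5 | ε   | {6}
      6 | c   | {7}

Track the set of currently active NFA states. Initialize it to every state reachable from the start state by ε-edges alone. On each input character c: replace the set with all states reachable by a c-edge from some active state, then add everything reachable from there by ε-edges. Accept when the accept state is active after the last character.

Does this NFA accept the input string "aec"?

Answer: ACCEPT

Derivation:
initial (ε-close {0}): {0,2}
'a' @ 1: {1,2,3,4}
'e' @ 2: {5,6}
'c' @ 3: {7}  (accept∈set)
final: {7}; accept 7 in set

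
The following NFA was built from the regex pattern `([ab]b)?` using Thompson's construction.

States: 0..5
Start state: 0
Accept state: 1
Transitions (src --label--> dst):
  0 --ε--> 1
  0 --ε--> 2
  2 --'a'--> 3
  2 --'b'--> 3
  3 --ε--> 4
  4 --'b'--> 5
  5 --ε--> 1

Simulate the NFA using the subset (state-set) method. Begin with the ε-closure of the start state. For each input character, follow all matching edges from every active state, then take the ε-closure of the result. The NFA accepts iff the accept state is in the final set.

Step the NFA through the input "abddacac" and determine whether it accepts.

Answer: REJECT

Derivation:
start: ε-closure({0}) = {0,1,2}
'a' @ 1: {3,4}
'b' @ 2: {1,5}  [accepting]
'd' @ 3: {}  — state set empty
rest 'dacac' ignored (set empty)
after full input: {}  (accept=1 not in)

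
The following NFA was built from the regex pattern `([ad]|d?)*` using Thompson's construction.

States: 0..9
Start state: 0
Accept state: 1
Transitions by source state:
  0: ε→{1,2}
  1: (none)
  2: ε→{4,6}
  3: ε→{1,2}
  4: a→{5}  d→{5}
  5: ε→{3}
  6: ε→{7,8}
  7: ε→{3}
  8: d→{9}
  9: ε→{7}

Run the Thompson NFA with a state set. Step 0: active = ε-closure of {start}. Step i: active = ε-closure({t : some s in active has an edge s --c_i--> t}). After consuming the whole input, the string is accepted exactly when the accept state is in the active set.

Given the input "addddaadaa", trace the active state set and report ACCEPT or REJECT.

Answer: ACCEPT

Trace:
S₀ = ε-closure({0}) = {0,1,2,3,4,6,7,8}
'a' @ 1: {1,2,3,4,5,6,7,8}  (accept∈set)
'd' @ 2: {1,2,3,4,5,6,7,8,9}  (accept∈set)
'd' @ 3: {1,2,3,4,5,6,7,8,9}  (accept∈set)
'd' @ 4: {1,2,3,4,5,6,7,8,9}  (accept∈set)
'd' @ 5: {1,2,3,4,5,6,7,8,9}  (accept∈set)
'a' @ 6: {1,2,3,4,5,6,7,8}  (accept∈set)
'a' @ 7: {1,2,3,4,5,6,7,8}  (accept∈set)
'd' @ 8: {1,2,3,4,5,6,7,8,9}  (accept∈set)
'a' @ 9: {1,2,3,4,5,6,7,8}  (accept∈set)
'a' @ 10: {1,2,3,4,5,6,7,8}  (accept∈set)
after full input: {1,2,3,4,5,6,7,8}  (accept=1 in)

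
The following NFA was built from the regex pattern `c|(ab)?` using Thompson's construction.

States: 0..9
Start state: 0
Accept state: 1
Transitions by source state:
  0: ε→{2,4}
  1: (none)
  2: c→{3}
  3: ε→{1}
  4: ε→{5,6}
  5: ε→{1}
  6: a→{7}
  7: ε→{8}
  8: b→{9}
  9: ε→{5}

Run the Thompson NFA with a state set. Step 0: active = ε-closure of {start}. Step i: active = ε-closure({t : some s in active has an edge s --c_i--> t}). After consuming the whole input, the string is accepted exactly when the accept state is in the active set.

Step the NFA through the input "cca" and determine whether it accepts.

initial (ε-close {0}): {0,1,2,4,5,6}
'c' @ 1: {1,3}  [accepting]
'c' @ 2: {}  — state set empty
rest 'a' ignored (set empty)
final: {}; accept 1 not in set

Answer: REJECT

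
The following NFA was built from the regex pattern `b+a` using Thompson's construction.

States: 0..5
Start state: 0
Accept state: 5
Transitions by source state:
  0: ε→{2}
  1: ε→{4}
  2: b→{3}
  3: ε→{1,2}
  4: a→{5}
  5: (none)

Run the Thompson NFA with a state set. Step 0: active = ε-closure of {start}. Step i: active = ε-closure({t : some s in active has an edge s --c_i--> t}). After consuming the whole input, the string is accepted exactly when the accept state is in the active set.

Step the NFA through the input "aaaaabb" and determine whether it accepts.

initial (ε-close {0}): {0,2}
'a' @ 1: {}  — dead — no transitions
rest 'aaaabb' ignored (set empty)
after full input: {}  (accept=5 not in)

Answer: REJECT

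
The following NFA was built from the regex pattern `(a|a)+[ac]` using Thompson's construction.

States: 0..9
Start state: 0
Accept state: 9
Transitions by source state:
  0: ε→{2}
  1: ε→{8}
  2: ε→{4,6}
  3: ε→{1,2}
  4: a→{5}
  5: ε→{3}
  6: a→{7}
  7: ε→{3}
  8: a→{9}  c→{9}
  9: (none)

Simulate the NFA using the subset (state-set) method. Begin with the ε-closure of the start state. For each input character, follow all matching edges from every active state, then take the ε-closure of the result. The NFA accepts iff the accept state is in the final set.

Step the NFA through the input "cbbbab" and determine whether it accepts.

Answer: REJECT

Steps:
initial (ε-close {0}): {0,2,4,6}
'c' @ 1: {}  — dead — no transitions
rest 'bbbab' ignored (set empty)
after full input: {}  (accept=9 not in)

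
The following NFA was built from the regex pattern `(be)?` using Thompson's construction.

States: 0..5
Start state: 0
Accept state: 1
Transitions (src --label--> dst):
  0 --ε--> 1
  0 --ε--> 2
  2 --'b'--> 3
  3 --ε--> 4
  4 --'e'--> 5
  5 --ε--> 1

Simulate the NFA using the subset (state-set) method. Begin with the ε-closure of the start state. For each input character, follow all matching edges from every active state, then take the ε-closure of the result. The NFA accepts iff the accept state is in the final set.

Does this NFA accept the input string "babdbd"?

initial (ε-close {0}): {0,1,2}
'b' @ 1: {3,4}
'a' @ 2: {}  — dead — no transitions
rest 'bdbd' ignored (set empty)
end set {} — state 1 not in

Answer: REJECT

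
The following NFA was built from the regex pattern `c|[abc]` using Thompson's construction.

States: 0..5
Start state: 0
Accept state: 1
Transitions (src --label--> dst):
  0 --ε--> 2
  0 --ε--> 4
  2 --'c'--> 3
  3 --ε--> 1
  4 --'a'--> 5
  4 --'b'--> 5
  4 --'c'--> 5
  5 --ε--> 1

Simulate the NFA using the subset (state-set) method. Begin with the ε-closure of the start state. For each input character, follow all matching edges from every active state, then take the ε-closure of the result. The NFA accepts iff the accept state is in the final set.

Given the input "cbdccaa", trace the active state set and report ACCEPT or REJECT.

Answer: REJECT

Steps:
S₀ = ε-closure({0}) = {0,2,4}
'c' @ 1: {1,3,5}  ✓accept
'b' @ 2: {}  — no active states
rest 'dccaa' ignored (set empty)
end set {} — state 1 not in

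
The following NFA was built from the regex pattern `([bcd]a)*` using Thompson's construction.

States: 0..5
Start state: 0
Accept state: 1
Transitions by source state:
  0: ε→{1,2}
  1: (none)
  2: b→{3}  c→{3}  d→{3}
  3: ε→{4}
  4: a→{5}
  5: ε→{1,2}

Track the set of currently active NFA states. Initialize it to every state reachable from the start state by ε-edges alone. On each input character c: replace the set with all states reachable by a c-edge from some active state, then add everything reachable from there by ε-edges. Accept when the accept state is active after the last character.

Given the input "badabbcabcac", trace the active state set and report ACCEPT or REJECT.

Answer: REJECT

Derivation:
start: ε-closure({0}) = {0,1,2}
'b' @ 1: {3,4}
'a' @ 2: {1,2,5}  ✓accept
'd' @ 3: {3,4}
'a' @ 4: {1,2,5}  ✓accept
'b' @ 5: {3,4}
'b' @ 6: {}  — state set empty
rest 'cabcac' ignored (set empty)
final: {}; accept 1 not in set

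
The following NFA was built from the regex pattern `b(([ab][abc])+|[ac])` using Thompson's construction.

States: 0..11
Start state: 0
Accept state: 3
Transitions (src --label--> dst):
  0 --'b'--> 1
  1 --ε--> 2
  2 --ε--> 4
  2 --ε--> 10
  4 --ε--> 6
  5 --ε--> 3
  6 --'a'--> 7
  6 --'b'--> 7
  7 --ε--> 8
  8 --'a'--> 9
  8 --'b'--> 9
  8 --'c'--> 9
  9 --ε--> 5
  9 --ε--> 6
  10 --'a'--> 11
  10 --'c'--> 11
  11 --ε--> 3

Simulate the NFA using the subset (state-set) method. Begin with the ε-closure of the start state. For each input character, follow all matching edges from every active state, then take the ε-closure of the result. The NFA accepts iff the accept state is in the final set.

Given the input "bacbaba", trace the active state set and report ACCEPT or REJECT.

Answer: ACCEPT

Steps:
initial (ε-close {0}): {0}
'b' @ 1: {1,2,4,6,10}
'a' @ 2: {3,7,8,11}  (accept∈set)
'c' @ 3: {3,5,6,9}  (accept∈set)
'b' @ 4: {7,8}
'a' @ 5: {3,5,6,9}  (accept∈set)
'b' @ 6: {7,8}
'a' @ 7: {3,5,6,9}  (accept∈set)
final: {3,5,6,9}; accept 3 in set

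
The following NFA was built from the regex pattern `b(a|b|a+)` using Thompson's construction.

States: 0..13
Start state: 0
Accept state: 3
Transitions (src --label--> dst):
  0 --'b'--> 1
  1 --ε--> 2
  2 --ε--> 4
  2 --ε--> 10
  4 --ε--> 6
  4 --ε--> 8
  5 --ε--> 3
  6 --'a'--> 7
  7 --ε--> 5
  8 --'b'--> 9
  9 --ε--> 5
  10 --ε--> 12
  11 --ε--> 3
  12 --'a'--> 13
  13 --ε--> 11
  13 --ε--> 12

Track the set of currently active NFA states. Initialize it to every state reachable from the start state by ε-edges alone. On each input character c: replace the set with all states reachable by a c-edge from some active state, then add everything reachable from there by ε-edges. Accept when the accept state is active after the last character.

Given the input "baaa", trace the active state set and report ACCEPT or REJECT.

start: ε-closure({0}) = {0}
'b' @ 1: {1,2,4,6,8,10,12}
'a' @ 2: {3,5,7,11,12,13}  [accepting]
'a' @ 3: {3,11,12,13}  [accepting]
'a' @ 4: {3,11,12,13}  [accepting]
final: {3,11,12,13}; accept 3 in set

Answer: ACCEPT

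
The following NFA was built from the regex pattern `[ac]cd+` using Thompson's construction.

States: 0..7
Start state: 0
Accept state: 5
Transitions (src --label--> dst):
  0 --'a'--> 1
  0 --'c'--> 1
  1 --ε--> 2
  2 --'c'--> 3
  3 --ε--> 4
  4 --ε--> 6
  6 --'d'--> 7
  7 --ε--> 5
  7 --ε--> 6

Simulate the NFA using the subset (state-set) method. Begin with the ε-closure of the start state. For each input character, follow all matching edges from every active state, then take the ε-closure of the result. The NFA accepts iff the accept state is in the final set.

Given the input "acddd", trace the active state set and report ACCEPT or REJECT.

Answer: ACCEPT

Trace:
start: ε-closure({0}) = {0}
'a' @ 1: {1,2}
'c' @ 2: {3,4,6}
'd' @ 3: {5,6,7}  ✓accept
'd' @ 4: {5,6,7}  ✓accept
'd' @ 5: {5,6,7}  ✓accept
end set {5,6,7} — state 5 in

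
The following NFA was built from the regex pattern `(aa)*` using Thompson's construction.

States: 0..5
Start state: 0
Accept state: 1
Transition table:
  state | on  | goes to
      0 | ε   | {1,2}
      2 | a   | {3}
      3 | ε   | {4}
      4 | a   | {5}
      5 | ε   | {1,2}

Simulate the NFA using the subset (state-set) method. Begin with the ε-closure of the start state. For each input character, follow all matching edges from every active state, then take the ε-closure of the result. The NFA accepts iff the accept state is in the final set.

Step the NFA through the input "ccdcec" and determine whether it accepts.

start: ε-closure({0}) = {0,1,2}
'c' @ 1: {}  — dead — no transitions
rest 'cdcec' ignored (set empty)
end set {} — state 1 not in

Answer: REJECT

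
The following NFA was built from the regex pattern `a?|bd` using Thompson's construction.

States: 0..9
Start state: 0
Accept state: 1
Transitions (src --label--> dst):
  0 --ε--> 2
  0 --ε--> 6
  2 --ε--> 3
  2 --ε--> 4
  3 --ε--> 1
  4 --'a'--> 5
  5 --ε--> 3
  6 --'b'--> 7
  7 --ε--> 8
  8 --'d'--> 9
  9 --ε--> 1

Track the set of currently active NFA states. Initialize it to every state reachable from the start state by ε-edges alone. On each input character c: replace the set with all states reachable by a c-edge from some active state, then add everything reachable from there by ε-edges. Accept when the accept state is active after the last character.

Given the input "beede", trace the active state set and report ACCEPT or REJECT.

Answer: REJECT

Trace:
start: ε-closure({0}) = {0,1,2,3,4,6}
'b' @ 1: {7,8}
'e' @ 2: {}  — state set empty
rest 'ede' ignored (set empty)
final: {}; accept 1 not in set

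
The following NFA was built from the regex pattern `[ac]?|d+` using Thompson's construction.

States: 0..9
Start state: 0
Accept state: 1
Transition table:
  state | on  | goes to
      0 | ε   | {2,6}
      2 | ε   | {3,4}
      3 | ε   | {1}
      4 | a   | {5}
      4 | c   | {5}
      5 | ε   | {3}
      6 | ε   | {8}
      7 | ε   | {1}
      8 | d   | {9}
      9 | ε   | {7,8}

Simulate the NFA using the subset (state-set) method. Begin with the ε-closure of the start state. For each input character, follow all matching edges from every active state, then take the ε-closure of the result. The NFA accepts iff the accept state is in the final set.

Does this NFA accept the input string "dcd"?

Answer: REJECT

Trace:
S₀ = ε-closure({0}) = {0,1,2,3,4,6,8}
'd' @ 1: {1,7,8,9}  [accepting]
'c' @ 2: {}  — no active states
rest 'd' ignored (set empty)
after full input: {}  (accept=1 not in)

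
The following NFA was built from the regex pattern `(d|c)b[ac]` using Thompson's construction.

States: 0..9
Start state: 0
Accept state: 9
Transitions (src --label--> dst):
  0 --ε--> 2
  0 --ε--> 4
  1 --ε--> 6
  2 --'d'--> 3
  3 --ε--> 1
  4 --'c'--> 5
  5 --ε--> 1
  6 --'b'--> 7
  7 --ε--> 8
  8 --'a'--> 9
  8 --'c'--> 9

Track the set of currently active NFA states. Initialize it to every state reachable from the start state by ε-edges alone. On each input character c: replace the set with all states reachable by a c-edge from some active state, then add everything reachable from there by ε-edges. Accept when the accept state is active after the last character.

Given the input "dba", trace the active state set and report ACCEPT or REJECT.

Answer: ACCEPT

Derivation:
S₀ = ε-closure({0}) = {0,2,4}
'd' @ 1: {1,3,6}
'b' @ 2: {7,8}
'a' @ 3: {9}  (accept∈set)
end set {9} — state 9 in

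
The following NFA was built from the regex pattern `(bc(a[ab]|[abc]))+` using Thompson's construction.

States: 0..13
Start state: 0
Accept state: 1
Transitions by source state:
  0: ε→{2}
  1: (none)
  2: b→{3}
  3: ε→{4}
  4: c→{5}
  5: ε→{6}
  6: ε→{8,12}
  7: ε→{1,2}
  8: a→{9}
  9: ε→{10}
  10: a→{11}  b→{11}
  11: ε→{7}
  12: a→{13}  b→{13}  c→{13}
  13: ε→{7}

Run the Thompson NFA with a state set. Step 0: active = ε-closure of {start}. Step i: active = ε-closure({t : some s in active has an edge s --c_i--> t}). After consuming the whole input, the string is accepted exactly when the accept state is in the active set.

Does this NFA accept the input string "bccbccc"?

S₀ = ε-closure({0}) = {0,2}
'b' @ 1: {3,4}
'c' @ 2: {5,6,8,12}
'c' @ 3: {1,2,7,13}  [accepting]
'b' @ 4: {3,4}
'c' @ 5: {5,6,8,12}
'c' @ 6: {1,2,7,13}  [accepting]
'c' @ 7: {}  — no active states
end set {} — state 1 not in

Answer: REJECT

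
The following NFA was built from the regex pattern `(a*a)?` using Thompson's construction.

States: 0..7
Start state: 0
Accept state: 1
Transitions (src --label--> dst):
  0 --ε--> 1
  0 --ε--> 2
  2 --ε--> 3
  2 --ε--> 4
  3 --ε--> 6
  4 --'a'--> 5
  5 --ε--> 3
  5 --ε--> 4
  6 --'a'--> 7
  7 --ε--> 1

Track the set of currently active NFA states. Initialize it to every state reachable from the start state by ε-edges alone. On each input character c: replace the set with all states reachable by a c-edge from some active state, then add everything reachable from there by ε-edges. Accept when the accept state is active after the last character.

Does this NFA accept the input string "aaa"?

S₀ = ε-closure({0}) = {0,1,2,3,4,6}
'a' @ 1: {1,3,4,5,6,7}  (accept∈set)
'a' @ 2: {1,3,4,5,6,7}  (accept∈set)
'a' @ 3: {1,3,4,5,6,7}  (accept∈set)
end set {1,3,4,5,6,7} — state 1 in

Answer: ACCEPT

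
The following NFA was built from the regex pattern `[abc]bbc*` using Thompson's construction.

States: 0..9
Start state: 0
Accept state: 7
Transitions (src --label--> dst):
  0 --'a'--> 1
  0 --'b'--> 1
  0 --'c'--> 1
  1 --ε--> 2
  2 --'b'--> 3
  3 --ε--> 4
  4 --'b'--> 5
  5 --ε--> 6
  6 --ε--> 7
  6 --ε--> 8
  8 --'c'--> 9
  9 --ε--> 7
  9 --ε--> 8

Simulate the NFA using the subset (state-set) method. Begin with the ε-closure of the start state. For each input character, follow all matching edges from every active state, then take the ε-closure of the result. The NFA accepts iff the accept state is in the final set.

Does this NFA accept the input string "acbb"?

initial (ε-close {0}): {0}
'a' @ 1: {1,2}
'c' @ 2: {}  — dead — no transitions
rest 'bb' ignored (set empty)
after full input: {}  (accept=7 not in)

Answer: REJECT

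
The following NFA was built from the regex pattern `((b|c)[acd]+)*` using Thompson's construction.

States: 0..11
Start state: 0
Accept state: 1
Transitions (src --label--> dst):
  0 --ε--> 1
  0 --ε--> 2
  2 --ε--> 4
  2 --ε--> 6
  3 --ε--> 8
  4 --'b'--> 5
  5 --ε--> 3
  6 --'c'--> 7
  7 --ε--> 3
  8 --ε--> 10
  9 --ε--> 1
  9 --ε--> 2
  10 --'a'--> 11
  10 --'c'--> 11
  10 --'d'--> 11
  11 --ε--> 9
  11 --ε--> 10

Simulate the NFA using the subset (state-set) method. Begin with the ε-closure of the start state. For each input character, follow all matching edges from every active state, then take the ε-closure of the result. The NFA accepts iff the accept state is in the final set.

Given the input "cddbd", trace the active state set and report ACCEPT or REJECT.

Answer: ACCEPT

Trace:
start: ε-closure({0}) = {0,1,2,4,6}
'c' @ 1: {3,7,8,10}
'd' @ 2: {1,2,4,6,9,10,11}  [accepting]
'd' @ 3: {1,2,4,6,9,10,11}  [accepting]
'b' @ 4: {3,5,8,10}
'd' @ 5: {1,2,4,6,9,10,11}  [accepting]
end set {1,2,4,6,9,10,11} — state 1 in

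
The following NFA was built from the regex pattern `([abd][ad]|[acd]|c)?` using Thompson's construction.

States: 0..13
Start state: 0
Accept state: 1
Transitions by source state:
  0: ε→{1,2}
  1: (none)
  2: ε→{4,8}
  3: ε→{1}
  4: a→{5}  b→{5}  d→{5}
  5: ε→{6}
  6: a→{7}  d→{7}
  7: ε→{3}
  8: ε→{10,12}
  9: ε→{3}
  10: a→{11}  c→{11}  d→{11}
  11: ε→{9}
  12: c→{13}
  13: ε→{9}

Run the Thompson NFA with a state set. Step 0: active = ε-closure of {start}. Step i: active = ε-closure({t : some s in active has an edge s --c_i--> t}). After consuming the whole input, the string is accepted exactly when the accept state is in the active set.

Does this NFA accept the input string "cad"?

Answer: REJECT

Derivation:
initial (ε-close {0}): {0,1,2,4,8,10,12}
'c' @ 1: {1,3,9,11,13}  [accepting]
'a' @ 2: {}  — dead — no transitions
rest 'd' ignored (set empty)
final: {}; accept 1 not in set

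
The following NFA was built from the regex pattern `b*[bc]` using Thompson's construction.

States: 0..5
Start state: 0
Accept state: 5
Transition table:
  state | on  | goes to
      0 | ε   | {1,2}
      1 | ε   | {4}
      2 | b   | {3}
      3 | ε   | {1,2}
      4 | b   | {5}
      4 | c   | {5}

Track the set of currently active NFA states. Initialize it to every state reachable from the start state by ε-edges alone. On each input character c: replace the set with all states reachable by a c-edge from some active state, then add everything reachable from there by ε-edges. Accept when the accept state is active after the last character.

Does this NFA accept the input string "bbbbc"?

Answer: ACCEPT

Trace:
S₀ = ε-closure({0}) = {0,1,2,4}
'b' @ 1: {1,2,3,4,5}  [accepting]
'b' @ 2: {1,2,3,4,5}  [accepting]
'b' @ 3: {1,2,3,4,5}  [accepting]
'b' @ 4: {1,2,3,4,5}  [accepting]
'c' @ 5: {5}  [accepting]
end set {5} — state 5 in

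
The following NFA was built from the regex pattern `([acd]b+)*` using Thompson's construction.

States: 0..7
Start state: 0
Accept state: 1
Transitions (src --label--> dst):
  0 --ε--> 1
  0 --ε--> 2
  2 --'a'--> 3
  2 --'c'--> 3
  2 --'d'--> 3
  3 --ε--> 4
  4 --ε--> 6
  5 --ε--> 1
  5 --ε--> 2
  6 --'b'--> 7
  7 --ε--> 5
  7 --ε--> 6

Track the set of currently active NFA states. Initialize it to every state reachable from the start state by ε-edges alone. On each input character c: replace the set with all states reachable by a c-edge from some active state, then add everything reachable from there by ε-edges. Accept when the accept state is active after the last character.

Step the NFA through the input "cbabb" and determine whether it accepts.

start: ε-closure({0}) = {0,1,2}
'c' @ 1: {3,4,6}
'b' @ 2: {1,2,5,6,7}  (accept∈set)
'a' @ 3: {3,4,6}
'b' @ 4: {1,2,5,6,7}  (accept∈set)
'b' @ 5: {1,2,5,6,7}  (accept∈set)
end set {1,2,5,6,7} — state 1 in

Answer: ACCEPT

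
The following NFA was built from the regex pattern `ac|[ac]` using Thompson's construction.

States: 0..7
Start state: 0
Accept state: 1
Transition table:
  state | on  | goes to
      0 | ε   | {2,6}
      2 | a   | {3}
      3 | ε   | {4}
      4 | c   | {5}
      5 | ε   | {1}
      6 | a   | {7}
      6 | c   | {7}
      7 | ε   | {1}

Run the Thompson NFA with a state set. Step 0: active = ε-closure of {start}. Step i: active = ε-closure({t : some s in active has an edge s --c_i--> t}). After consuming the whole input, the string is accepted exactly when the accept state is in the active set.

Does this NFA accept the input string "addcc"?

Answer: REJECT

Steps:
initial (ε-close {0}): {0,2,6}
'a' @ 1: {1,3,4,7}  [accepting]
'd' @ 2: {}  — no active states
rest 'dcc' ignored (set empty)
end set {} — state 1 not in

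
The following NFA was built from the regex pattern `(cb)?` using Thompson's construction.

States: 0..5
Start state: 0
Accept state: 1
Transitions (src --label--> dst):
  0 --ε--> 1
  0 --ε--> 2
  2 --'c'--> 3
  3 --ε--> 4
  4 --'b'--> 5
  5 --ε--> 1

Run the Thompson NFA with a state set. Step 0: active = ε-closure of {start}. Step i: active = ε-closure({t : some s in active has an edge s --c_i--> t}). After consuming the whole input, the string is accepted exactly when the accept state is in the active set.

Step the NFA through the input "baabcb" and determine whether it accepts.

S₀ = ε-closure({0}) = {0,1,2}
'b' @ 1: {}  — no active states
rest 'aabcb' ignored (set empty)
after full input: {}  (accept=1 not in)

Answer: REJECT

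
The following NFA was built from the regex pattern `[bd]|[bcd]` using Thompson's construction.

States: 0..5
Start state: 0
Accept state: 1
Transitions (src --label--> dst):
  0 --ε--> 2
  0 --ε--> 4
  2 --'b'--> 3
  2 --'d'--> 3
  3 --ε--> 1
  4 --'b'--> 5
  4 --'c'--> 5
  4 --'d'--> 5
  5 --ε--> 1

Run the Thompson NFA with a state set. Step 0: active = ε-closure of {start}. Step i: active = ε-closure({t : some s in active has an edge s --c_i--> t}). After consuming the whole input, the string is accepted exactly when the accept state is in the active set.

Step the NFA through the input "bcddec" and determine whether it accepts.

Answer: REJECT

Derivation:
initial (ε-close {0}): {0,2,4}
'b' @ 1: {1,3,5}  ✓accept
'c' @ 2: {}  — no active states
rest 'ddec' ignored (set empty)
end set {} — state 1 not in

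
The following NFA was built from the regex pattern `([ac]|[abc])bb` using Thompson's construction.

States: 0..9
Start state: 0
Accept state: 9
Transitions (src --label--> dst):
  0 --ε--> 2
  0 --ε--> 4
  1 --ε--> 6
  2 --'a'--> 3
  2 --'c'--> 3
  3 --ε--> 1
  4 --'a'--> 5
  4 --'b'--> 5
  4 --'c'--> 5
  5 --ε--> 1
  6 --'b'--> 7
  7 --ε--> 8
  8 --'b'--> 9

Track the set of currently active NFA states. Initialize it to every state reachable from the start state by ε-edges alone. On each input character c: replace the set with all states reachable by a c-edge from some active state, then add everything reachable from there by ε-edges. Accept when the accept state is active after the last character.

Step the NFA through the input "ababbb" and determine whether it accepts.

initial (ε-close {0}): {0,2,4}
'a' @ 1: {1,3,5,6}
'b' @ 2: {7,8}
'a' @ 3: {}  — state set empty
rest 'bbb' ignored (set empty)
after full input: {}  (accept=9 not in)

Answer: REJECT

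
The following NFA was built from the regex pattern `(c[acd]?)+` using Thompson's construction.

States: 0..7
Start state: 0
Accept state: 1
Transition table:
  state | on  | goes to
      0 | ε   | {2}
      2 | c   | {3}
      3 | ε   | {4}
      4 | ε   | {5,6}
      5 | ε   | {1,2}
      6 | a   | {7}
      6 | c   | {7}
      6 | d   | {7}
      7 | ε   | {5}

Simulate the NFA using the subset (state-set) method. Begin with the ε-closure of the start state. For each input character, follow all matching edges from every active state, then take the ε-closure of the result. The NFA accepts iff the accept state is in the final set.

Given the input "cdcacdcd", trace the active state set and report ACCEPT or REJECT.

start: ε-closure({0}) = {0,2}
'c' @ 1: {1,2,3,4,5,6}  [accepting]
'd' @ 2: {1,2,5,7}  [accepting]
'c' @ 3: {1,2,3,4,5,6}  [accepting]
'a' @ 4: {1,2,5,7}  [accepting]
'c' @ 5: {1,2,3,4,5,6}  [accepting]
'd' @ 6: {1,2,5,7}  [accepting]
'c' @ 7: {1,2,3,4,5,6}  [accepting]
'd' @ 8: {1,2,5,7}  [accepting]
after full input: {1,2,5,7}  (accept=1 in)

Answer: ACCEPT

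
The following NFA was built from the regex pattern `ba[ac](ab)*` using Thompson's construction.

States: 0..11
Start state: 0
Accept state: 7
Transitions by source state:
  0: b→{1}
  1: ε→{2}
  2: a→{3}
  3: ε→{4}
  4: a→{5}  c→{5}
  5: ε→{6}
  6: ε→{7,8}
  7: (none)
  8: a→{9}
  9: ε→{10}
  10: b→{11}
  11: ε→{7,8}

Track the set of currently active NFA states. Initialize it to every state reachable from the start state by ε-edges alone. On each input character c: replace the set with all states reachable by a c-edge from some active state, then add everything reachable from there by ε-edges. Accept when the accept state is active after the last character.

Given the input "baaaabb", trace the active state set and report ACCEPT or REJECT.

S₀ = ε-closure({0}) = {0}
'b' @ 1: {1,2}
'a' @ 2: {3,4}
'a' @ 3: {5,6,7,8}  [accepting]
'a' @ 4: {9,10}
'a' @ 5: {}  — dead — no transitions
rest 'bb' ignored (set empty)
end set {} — state 7 not in

Answer: REJECT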